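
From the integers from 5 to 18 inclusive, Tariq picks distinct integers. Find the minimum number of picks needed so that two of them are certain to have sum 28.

Group the elements by complementary pair {x, 28−x}: {10,18}, {11,17}, {12,16}, …, giving 4 two-element pairs; the single value 14 (it cannot pair with itself since the integers are distinct); and 5 integers whose partner 28−x falls outside [5,18].
Pigeonhole: treating each of those 10 groups as a pigeonhole, one can pick one integer per group — 10 integers — with no two summing to 28.
The 11th integer lands in an occupied pair, forcing a sum of 28.

11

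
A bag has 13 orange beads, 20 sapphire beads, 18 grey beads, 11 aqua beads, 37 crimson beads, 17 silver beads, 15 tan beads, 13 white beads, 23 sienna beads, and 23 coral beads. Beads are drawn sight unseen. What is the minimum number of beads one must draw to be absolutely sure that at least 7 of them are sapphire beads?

177

In the worst case for collecting sapphire beads, every non-sapphire bead comes out first.
There are 13 + 18 + 11 + 37 + 17 + 15 + 13 + 23 + 23 = 170 non-sapphire beads altogether.
After those, each further bead must be sapphire, so 170 + 7 = 177 draws guarantee 7 sapphire beads.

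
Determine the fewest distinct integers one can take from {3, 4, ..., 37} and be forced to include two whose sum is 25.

A set avoiding the sum 25 can contain at most one of each pair {x, 25−x}, plus the 15 elements whose complement lies outside the range.
The integers 13, …, 37 (25 of them) are such a set: any two sum to at least 13+14 = 27 > 25.
By pigeonhole, any 26th integer completes one of the 10 pairs, so 26 choices force a sum of 25.

26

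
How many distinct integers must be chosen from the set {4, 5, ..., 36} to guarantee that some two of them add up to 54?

25

Two chosen integers sum to 54 exactly when both halves of some pair {x, 54−x} with 18 ≤ x ≤ 54−x ≤ 36 are chosen — 9 such pairs.
The remaining 15 elements (those with no distinct partner in range) can never complete a 54-sum, so the worst case takes all of them and one from each pair: 15 + 9 = 24.
Pigeonhole: the 25th integer has to be the second member of some pair, so 24 + 1 = 25.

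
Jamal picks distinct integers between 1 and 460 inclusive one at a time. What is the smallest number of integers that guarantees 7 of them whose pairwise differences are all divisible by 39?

Integers whose pairwise differences are multiples of 39 are exactly those sharing a remainder mod 39. The 39 residue classes mod 39 are the pigeonholes.
With 234 integers one could put 6 in each residue class and have no class reach 7.
The 235th integer pushes some class to 7, so 39·6 + 1 = 235.

235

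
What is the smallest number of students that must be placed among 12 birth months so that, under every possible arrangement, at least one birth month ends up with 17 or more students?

With 192 students one could put exactly 16 in each of the 12 birth months, and no birth month would reach 17.
Pigeonhole: one more student must land in a birth month that already has 16, giving it 17.
So 12 × 16 + 1 = 193 students are required.

193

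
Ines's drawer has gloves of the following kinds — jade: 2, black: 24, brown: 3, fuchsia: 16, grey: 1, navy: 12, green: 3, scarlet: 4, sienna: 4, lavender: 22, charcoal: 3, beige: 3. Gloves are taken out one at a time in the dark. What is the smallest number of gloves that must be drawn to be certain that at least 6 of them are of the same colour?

The 12 colours are the holes; the gloves drawn are the pigeons.
To avoid 6 of any one colour, the worst case takes at most 5 of each colour, or every glove of a colour that has fewer than 5.
That gives 2 + 5 + 3 + 5 + 1 + 5 + 3 + 4 + 4 + 5 + 3 + 3 = 43 gloves with no colour reaching 6.
The next glove forces some colour to 6, so 43 + 1 = 44.

44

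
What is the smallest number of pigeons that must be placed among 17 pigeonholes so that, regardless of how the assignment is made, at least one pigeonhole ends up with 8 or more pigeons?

120

With 119 pigeons one could put exactly 7 in each of the 17 pigeonholes, and no pigeonhole would reach 8.
By pigeonhole, one more pigeon must land in a pigeonhole that already has 7, giving it 8.
So 17 × 7 + 1 = 120 pigeons are required.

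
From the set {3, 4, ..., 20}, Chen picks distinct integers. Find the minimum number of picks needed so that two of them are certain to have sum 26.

12

Two chosen integers sum to 26 exactly when both halves of some pair {x, 26−x} with 6 ≤ x ≤ 26−x ≤ 20 are chosen — 7 such pairs.
The remaining 4 elements (those with no distinct partner in range) can never complete a 26-sum, so the worst case takes all of them and one from each pair: 4 + 7 = 11.
By the pigeonhole principle, the 12th integer has to be the second member of some pair, so 11 + 1 = 12.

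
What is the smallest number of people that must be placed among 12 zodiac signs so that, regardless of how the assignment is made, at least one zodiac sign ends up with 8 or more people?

85

With 84 people one could put exactly 7 in each of the 12 zodiac signs, and no zodiac sign would reach 8.
Pigeonhole: one more person must land in a zodiac sign that already has 7, giving it 8.
So 12 × 7 + 1 = 85 people are required.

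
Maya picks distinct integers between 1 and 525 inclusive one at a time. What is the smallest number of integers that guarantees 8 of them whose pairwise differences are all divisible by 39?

Integers whose pairwise differences are multiples of 39 are exactly those sharing a remainder mod 39. By the pigeonhole principle, the 39 residue classes mod 39 are the pigeonholes.
With 273 integers one could put 7 in each residue class and have no class reach 8.
The 274th integer pushes some class to 8, so 39·7 + 1 = 274.

274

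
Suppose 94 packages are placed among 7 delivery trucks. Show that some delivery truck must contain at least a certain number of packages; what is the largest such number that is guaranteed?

14

Pigeonhole: the 7 delivery trucks are the holes and the 94 packages are the pigeons.
If every delivery truck held at most 13 packages, the total would be at most 7 × 13 = 91, which is less than 94.
So some delivery truck holds at least ⌈94/7⌉ = 14 packages.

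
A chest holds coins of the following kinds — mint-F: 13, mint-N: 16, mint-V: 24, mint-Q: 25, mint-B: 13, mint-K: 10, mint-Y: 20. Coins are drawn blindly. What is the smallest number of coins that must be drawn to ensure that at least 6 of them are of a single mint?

An adversary could hand out at most 5 coins per mint: 5 + 5 + 5 + 5 + 5 + 5 + 5 = 35 coins and still no mint has 6.
One more coin lands in a mint already at 5, so 36 draws are enough and 35 are not.

36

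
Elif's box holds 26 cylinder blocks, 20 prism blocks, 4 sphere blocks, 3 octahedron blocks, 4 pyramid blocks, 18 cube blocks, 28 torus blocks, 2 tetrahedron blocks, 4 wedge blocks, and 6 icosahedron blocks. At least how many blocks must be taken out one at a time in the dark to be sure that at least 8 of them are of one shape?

By pigeonhole, put each drawn block into a box by shape. The largest draw with every box below 8 takes min(count, 7) from each shape; shapes with fewer than 7 contribute all they have.
Σ min(cᵢ, 7) = 7 + 7 + 4 + 3 + 4 + 7 + 7 + 2 + 4 + 6 = 51.
Draw number 51 + 1 = 52 must push one box to 8.

52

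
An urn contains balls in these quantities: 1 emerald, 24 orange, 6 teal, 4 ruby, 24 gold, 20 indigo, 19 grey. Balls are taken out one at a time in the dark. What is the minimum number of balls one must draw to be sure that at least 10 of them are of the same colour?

Put each drawn ball into a box by colour. The largest draw with every box below 10 takes min(count, 9) from each colour; colours with fewer than 9 contribute all they have.
Σ min(cᵢ, 9) = 1 + 9 + 6 + 4 + 9 + 9 + 9 = 47.
Draw number 47 + 1 = 48 must push one box to 10.

48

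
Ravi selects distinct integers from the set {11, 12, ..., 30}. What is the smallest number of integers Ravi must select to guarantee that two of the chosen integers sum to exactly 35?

14

Group the elements by complementary pair {x, 35−x}: {11,24}, {12,23}, {13,22}, …, giving 7 two-element pairs and 6 integers whose partner 35−x falls outside [11,30].
Treating each of those 13 groups as a pigeonhole, one can pick one integer per group — 13 integers — with no two summing to 35.
The 14th integer lands in an occupied pair, forcing a sum of 35.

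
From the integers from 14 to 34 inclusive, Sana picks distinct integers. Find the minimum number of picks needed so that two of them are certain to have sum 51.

13

Group the elements by complementary pair {x, 51−x}: {17,34}, {18,33}, {19,32}, …, giving 9 two-element pairs and 3 integers whose partner 51−x falls outside [14,34].
Pigeonhole: treating each of those 12 groups as a pigeonhole, one can pick one integer per group — 12 integers — with no two summing to 51.
The 13th integer lands in an occupied pair, forcing a sum of 51.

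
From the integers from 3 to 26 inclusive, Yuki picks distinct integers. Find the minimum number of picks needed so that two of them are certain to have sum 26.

15

A set avoiding the sum 26 can contain at most one of each pair {x, 26−x}, plus the 4 elements whose complement lies outside the range or equal to its own complement.
The integers 13, …, 26 (14 of them) are such a set: any two sum to at least 13+14 = 27 > 26.
By pigeonhole, any 15th integer completes one of the 10 pairs, so 15 choices force a sum of 26.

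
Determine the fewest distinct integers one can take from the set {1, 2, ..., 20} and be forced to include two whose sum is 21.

A set avoiding the sum 21 can contain at most one of each pair {x, 21−x}.
The integers 11, …, 20 (10 of them) are such a set: any two sum to at least 11+12 = 23 > 21.
Any 11th integer completes one of the 10 pairs, so 11 choices force a sum of 21.

11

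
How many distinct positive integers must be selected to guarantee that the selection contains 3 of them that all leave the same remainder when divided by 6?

By pigeonhole, the 6 residue classes mod 6 are the pigeonholes.
With 12 integers one could put 2 in each residue class and have no class reach 3.
The 13th integer pushes some class to 3, so 6·2 + 1 = 13.

13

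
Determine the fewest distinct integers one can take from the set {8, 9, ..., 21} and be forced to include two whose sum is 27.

Two chosen integers sum to 27 exactly when both halves of some pair {x, 27−x} with 8 ≤ x ≤ 27−x ≤ 19 are chosen — 6 such pairs.
The remaining 2 elements (those with no distinct partner in range) can never complete a 27-sum, so the worst case takes all of them and one from each pair: 2 + 6 = 8.
The 9th integer has to be the second member of some pair, so 8 + 1 = 9.

9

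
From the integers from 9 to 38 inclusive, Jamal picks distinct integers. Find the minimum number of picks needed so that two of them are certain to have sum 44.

18

Group the elements by complementary pair {x, 44−x}: {9,35}, {10,34}, {11,33}, …, giving 13 two-element pairs; the single value 22 (it cannot pair with itself since the integers are distinct); and 3 integers whose partner 44−x falls outside [9,38].
Treating each of those 17 groups as a pigeonhole, one can pick one integer per group — 17 integers — with no two summing to 44.
The 18th integer lands in an occupied pair, forcing a sum of 44.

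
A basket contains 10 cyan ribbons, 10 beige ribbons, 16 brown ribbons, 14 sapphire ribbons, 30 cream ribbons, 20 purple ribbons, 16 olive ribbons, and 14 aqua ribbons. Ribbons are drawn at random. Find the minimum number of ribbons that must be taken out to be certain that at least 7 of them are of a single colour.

49

By the pigeonhole principle, the 8 colours are the holes; the ribbons drawn are the pigeons.
To avoid 7 of any one colour, the worst case takes at most 6 of each colour.
That gives 6 + 6 + 6 + 6 + 6 + 6 + 6 + 6 = 48 ribbons with no colour reaching 7.
The next ribbon forces some colour to 7, so 48 + 1 = 49.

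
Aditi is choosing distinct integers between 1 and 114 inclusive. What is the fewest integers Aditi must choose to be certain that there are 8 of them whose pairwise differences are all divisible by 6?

43

Integers whose pairwise differences are multiples of 6 are exactly those sharing a remainder mod 6. The 6 residue classes mod 6 are the pigeonholes.
With 42 integers one could put 7 in each residue class and have no class reach 8.
The 43rd integer pushes some class to 8, so 6·7 + 1 = 43.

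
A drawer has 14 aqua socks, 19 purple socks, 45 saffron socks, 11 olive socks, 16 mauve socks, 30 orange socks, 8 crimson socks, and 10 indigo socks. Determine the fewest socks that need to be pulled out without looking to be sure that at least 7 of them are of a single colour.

Pigeonhole: the 8 colours are the holes; the socks drawn are the pigeons.
To avoid 7 of any one colour, the worst case takes at most 6 of each colour.
That gives 6 + 6 + 6 + 6 + 6 + 6 + 6 + 6 = 48 socks with no colour reaching 7.
The next sock forces some colour to 7, so 48 + 1 = 49.

49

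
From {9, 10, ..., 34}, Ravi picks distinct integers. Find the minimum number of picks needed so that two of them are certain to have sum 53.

Two chosen integers sum to 53 exactly when both halves of some pair {x, 53−x} with 19 ≤ x ≤ 53−x ≤ 34 are chosen — 8 such pairs.
The remaining 10 elements (those with no distinct partner in range) can never complete a 53-sum, so the worst case takes all of them and one from each pair: 10 + 8 = 18.
The 19th integer has to be the second member of some pair, so 18 + 1 = 19.

19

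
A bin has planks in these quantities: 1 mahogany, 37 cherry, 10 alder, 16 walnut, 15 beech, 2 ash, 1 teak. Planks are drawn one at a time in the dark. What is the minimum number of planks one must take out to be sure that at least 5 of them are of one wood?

21

An adversary could hand out at most 4 planks per wood (mahogany, ash, teak run out sooner): 1 + 4 + 4 + 4 + 4 + 2 + 1 = 20 planks and still no wood has 5.
Pigeonhole: one more plank lands in a wood already at 4, so 21 draws are enough and 20 are not.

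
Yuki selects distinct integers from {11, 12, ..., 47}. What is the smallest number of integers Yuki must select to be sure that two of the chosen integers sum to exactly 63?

Two chosen integers sum to 63 exactly when both halves of some pair {x, 63−x} with 16 ≤ x ≤ 63−x ≤ 47 are chosen — 16 such pairs.
The remaining 5 elements (those with no distinct partner in range) can never complete a 63-sum, so the worst case takes all of them and one from each pair: 5 + 16 = 21.
Pigeonhole: the 22nd integer has to be the second member of some pair, so 21 + 1 = 22.

22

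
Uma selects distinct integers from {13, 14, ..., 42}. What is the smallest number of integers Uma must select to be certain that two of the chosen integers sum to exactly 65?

A set avoiding the sum 65 can contain at most one of each pair {x, 65−x}, plus the 10 elements whose complement lies outside the range.
The integers 13, …, 32 (20 of them) are such a set: any two sum to at least 13+14 = 27 and at most 31+32 = 63 < 65.
Any 21st integer completes one of the 10 pairs, so 21 choices force a sum of 65.

21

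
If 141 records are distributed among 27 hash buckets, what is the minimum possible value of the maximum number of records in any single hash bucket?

6

By pigeonhole, the 27 hash buckets are the holes and the 141 records are the pigeons.
If every hash bucket held at most 5 records, the total would be at most 27 × 5 = 135, which is less than 141.
So some hash bucket holds at least ⌈141/27⌉ = 6 records.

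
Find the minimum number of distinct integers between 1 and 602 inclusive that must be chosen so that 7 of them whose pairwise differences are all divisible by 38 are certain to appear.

229

Integers whose pairwise differences are multiples of 38 are exactly those sharing a remainder mod 38. By the pigeonhole principle, the 38 residue classes mod 38 are the pigeonholes.
With 228 integers one could put 6 in each residue class and have no class reach 7.
The 229th integer pushes some class to 7, so 38·6 + 1 = 229.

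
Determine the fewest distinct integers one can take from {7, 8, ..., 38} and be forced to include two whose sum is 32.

24

A set avoiding the sum 32 can contain at most one of each pair {x, 32−x}, plus the 14 elements whose complement lies outside the range or equal to its own complement.
The integers 16, …, 38 (23 of them) are such a set: any two sum to at least 16+17 = 33 > 32.
Any 24th integer completes one of the 9 pairs, so 24 choices force a sum of 32.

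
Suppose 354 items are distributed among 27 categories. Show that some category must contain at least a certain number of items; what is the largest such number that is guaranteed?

By the pigeonhole principle, the 27 categories are the holes and the 354 items are the pigeons.
If every category held at most 13 items, the total would be at most 27 × 13 = 351, which is less than 354.
So some category holds at least ⌈354/27⌉ = 14 items.

14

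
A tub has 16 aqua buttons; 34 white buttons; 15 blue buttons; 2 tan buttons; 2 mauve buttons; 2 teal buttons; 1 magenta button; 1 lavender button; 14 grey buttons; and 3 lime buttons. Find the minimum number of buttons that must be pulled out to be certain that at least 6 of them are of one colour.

32

By the pigeonhole principle, the 10 colours are the holes; the buttons drawn are the pigeons.
To avoid 6 of any one colour, the worst case takes at most 5 of each colour, or every button of a colour that has fewer than 5.
That gives 5 + 5 + 5 + 2 + 2 + 2 + 1 + 1 + 5 + 3 = 31 buttons with no colour reaching 6.
The next button forces some colour to 6, so 31 + 1 = 32.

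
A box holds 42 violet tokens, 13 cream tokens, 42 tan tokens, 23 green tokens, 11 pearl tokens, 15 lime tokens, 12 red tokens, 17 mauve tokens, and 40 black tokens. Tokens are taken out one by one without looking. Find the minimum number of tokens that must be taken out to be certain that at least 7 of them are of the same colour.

Put each drawn token into a box by colour. The largest draw with every box below 7 takes min(count, 6) from each colour.
Σ min(cᵢ, 6) = 6 + 6 + 6 + 6 + 6 + 6 + 6 + 6 + 6 = 54.
Draw number 54 + 1 = 55 must push one box to 7.

55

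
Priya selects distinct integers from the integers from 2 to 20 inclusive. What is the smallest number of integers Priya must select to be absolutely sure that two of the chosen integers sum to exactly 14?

A set avoiding the sum 14 can contain at most one of each pair {x, 14−x}, plus the 9 elements whose complement lies outside the range or equal to its own complement.
The integers 7, …, 20 (14 of them) are such a set: any two sum to at least 7+8 = 15 > 14.
By the pigeonhole principle, any 15th integer completes one of the 5 pairs, so 15 choices force a sum of 14.

15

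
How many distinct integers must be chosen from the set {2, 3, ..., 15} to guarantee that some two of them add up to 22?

11

Group the elements by complementary pair {x, 22−x}: {7,15}, {8,14}, {9,13}, …, giving 4 two-element pairs, the single value 11 (it cannot pair with itself since the integers are distinct), and 5 integers whose partner 22−x falls outside [2,15].
Pigeonhole: treating each of those 10 groups as a pigeonhole, one can pick one integer per group — 10 integers — with no two summing to 22.
The 11th integer lands in an occupied pair, forcing a sum of 22.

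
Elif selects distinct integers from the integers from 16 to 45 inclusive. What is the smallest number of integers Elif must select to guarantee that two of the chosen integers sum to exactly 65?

18

A set avoiding the sum 65 can contain at most one of each pair {x, 65−x}, plus the 4 elements whose complement lies outside the range.
The integers 16, …, 32 (17 of them) are such a set: any two sum to at least 16+17 = 33 and at most 31+32 = 63 < 65.
By pigeonhole, any 18th integer completes one of the 13 pairs, so 18 choices force a sum of 65.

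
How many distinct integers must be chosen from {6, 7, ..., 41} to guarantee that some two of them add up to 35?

A set avoiding the sum 35 can contain at most one of each pair {x, 35−x}, plus the 12 elements whose complement lies outside the range.
The integers 18, …, 41 (24 of them) are such a set: any two sum to at least 18+19 = 37 > 35.
Pigeonhole: any 25th integer completes one of the 12 pairs, so 25 choices force a sum of 35.

25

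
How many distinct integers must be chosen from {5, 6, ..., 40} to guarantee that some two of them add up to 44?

A set avoiding the sum 44 can contain at most one of each pair {x, 44−x}, plus the 2 elements whose complement lies outside the range or equal to its own complement.
The integers 22, …, 40 (19 of them) are such a set: any two sum to at least 22+23 = 45 > 44.
Pigeonhole: any 20th integer completes one of the 17 pairs, so 20 choices force a sum of 44.

20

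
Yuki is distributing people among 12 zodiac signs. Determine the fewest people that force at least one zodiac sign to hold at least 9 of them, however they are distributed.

97

With 96 people one could put exactly 8 in each of the 12 zodiac signs, and no zodiac sign would reach 9.
By the pigeonhole principle, one more person must land in a zodiac sign that already has 8, giving it 9.
So 12 × 8 + 1 = 97 people are required.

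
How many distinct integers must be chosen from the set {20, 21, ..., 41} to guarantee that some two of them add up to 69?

16

A set avoiding the sum 69 can contain at most one of each pair {x, 69−x}, plus the 8 elements whose complement lies outside the range.
The integers 20, …, 34 (15 of them) are such a set: any two sum to at least 20+21 = 41 and at most 33+34 = 67 < 69.
By the pigeonhole principle, any 16th integer completes one of the 7 pairs, so 16 choices force a sum of 69.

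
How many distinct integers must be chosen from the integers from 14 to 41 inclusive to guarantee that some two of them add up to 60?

Two chosen integers sum to 60 exactly when both halves of some pair {x, 60−x} with 19 ≤ x ≤ 60−x ≤ 41 are chosen — 11 such pairs.
The remaining 6 elements (those with no distinct partner in range) can never complete a 60-sum, so the worst case takes all of them and one from each pair: 6 + 11 = 17.
By the pigeonhole principle, the 18th integer has to be the second member of some pair, so 17 + 1 = 18.

18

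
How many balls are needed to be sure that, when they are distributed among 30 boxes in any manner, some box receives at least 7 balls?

181

With 180 balls one could put exactly 6 in each of the 30 boxes, and no box would reach 7.
One more ball must land in a box that already has 6, giving it 7.
So 30 × 6 + 1 = 181 balls are required.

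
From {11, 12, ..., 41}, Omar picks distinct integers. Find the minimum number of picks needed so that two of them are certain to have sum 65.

23

A set avoiding the sum 65 can contain at most one of each pair {x, 65−x}, plus the 13 elements whose complement lies outside the range.
The integers 11, …, 32 (22 of them) are such a set: any two sum to at least 11+12 = 23 and at most 31+32 = 63 < 65.
By the pigeonhole principle, any 23rd integer completes one of the 9 pairs, so 23 choices force a sum of 65.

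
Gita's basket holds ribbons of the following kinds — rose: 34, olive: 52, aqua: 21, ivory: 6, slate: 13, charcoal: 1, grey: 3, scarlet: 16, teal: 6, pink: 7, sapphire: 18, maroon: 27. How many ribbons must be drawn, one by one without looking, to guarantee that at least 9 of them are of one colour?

The 12 colours are the holes; the ribbons drawn are the pigeons.
To avoid 9 of any one colour, the worst case takes at most 8 of each colour, or every ribbon of a colour that has fewer than 8.
That gives 8 + 8 + 8 + 6 + 8 + 1 + 3 + 8 + 6 + 7 + 8 + 8 = 79 ribbons with no colour reaching 9.
The next ribbon forces some colour to 9, so 79 + 1 = 80.

80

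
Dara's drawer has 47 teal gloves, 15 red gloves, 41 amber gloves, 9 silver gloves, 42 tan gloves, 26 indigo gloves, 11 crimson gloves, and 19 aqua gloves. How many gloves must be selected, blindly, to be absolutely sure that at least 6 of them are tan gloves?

In the worst case for collecting tan gloves, every non-tan glove comes out first.
There are 47 + 15 + 41 + 9 + 26 + 11 + 19 = 168 non-tan gloves altogether.
After those, each further glove must be tan, so 168 + 6 = 174 draws guarantee 6 tan gloves.

174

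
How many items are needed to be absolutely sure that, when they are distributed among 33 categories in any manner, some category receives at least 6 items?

166

With 165 items one could put exactly 5 in each of the 33 categories, and no category would reach 6.
One more item must land in a category that already has 5, giving it 6.
So 33 × 5 + 1 = 166 items are required.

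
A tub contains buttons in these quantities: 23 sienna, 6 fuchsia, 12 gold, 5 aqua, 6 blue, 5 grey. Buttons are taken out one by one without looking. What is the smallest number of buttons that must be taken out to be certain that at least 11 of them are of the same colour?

43

By the pigeonhole principle, put each drawn button into a box by colour. The largest draw with every box below 11 takes min(count, 10) from each colour; colours with fewer than 10 contribute all they have.
Σ min(cᵢ, 10) = 10 + 6 + 10 + 5 + 6 + 5 = 42.
Draw number 42 + 1 = 43 must push one box to 11.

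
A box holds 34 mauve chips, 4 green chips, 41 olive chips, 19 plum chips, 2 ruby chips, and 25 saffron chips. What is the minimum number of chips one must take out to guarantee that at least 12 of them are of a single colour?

51

By the pigeonhole principle, the 6 colours are the holes; the chips drawn are the pigeons.
To avoid 12 of any one colour, the worst case takes at most 11 of each colour, or every chip of a colour that has fewer than 11.
That gives 11 + 4 + 11 + 11 + 2 + 11 = 50 chips with no colour reaching 12.
The next chip forces some colour to 12, so 50 + 1 = 51.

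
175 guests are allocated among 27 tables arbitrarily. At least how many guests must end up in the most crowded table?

Pigeonhole: the 27 tables are the holes and the 175 guests are the pigeons.
If every table held at most 6 guests, the total would be at most 27 × 6 = 162, which is less than 175.
So some table holds at least ⌈175/27⌉ = 7 guests.

7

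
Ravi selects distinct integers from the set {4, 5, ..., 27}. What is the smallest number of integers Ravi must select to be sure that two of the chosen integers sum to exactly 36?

16

Group the elements by complementary pair {x, 36−x}: {9,27}, {10,26}, {11,25}, …, giving 9 two-element pairs, the single value 18 (it cannot pair with itself since the integers are distinct), and 5 integers whose partner 36−x falls outside [4,27].
By pigeonhole, treating each of those 15 groups as a pigeonhole, one can pick one integer per group — 15 integers — with no two summing to 36.
The 16th integer lands in an occupied pair, forcing a sum of 36.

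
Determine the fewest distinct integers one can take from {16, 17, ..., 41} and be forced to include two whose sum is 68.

20

Two chosen integers sum to 68 exactly when both halves of some pair {x, 68−x} with 27 ≤ x ≤ 68−x ≤ 41 are chosen — 7 such pairs.
The remaining 12 elements (those with no distinct partner in range) can never complete a 68-sum, so the worst case takes all of them and one from each pair: 12 + 7 = 19.
Pigeonhole: the 20th integer has to be the second member of some pair, so 19 + 1 = 20.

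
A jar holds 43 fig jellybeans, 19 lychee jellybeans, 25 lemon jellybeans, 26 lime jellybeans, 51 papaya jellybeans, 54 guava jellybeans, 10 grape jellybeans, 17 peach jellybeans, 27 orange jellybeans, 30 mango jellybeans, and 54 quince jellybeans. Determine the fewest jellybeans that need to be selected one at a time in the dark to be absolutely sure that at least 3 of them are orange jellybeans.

In the worst case for collecting orange jellybeans, every non-orange jellybean comes out first.
There are 43 + 19 + 25 + 26 + 51 + 54 + 10 + 17 + 30 + 54 = 329 non-orange jellybeans altogether.
After those, each further jellybean must be orange, so 329 + 3 = 332 draws guarantee 3 orange jellybeans.

332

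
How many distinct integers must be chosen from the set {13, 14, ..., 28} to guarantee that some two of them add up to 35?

A set avoiding the sum 35 can contain at most one of each pair {x, 35−x}, plus the 6 elements whose complement lies outside the range.
The integers 18, …, 28 (11 of them) are such a set: any two sum to at least 18+19 = 37 > 35.
Any 12th integer completes one of the 5 pairs, so 12 choices force a sum of 35.

12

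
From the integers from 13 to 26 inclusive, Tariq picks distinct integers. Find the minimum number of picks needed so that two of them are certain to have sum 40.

9

A set avoiding the sum 40 can contain at most one of each pair {x, 40−x}, plus the 2 elements whose complement lies outside the range or equal to its own complement.
The integers 13, …, 20 (8 of them) are such a set: any two sum to at least 13+14 = 27 and at most 19+20 = 39 < 40.
By the pigeonhole principle, any 9th integer completes one of the 6 pairs, so 9 choices force a sum of 40.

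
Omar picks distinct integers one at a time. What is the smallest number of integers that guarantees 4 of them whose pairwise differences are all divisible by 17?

Integers whose pairwise differences are multiples of 17 are exactly those sharing a remainder mod 17. By pigeonhole, the 17 residue classes mod 17 are the pigeonholes.
With 51 integers one could put 3 in each residue class and have no class reach 4.
The 52nd integer pushes some class to 4, so 17·3 + 1 = 52.

52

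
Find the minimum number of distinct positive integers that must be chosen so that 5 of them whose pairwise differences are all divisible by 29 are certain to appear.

117

Integers whose pairwise differences are multiples of 29 are exactly those sharing a remainder mod 29. The 29 residue classes mod 29 are the pigeonholes.
With 116 integers one could put 4 in each residue class and have no class reach 5.
The 117th integer pushes some class to 5, so 29·4 + 1 = 117.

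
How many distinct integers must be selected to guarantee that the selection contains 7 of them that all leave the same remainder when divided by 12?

By pigeonhole, the 12 residue classes mod 12 are the pigeonholes.
With 72 integers one could put 6 in each residue class and have no class reach 7.
The 73rd integer pushes some class to 7, so 12·6 + 1 = 73.

73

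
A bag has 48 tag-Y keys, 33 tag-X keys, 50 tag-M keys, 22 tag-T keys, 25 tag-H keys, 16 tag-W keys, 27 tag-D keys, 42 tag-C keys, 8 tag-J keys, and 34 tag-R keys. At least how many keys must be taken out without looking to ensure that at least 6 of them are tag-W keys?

In the worst case for collecting tag-W keys, every non-tag-W key comes out first.
There are 48 + 33 + 50 + 22 + 25 + 27 + 42 + 8 + 34 = 289 non-tag-W keys altogether.
After those, each further key must be tag-W, so 289 + 6 = 295 draws guarantee 6 tag-W keys.

295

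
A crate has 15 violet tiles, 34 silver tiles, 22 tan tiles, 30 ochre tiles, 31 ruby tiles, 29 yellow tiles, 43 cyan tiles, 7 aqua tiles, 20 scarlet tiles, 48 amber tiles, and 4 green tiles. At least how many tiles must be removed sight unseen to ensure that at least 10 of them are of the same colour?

Pigeonhole: put each drawn tile into a box by colour. The largest draw with every box below 10 takes min(count, 9) from each colour; colours with fewer than 9 contribute all they have.
Σ min(cᵢ, 9) = 9 + 9 + 9 + 9 + 9 + 9 + 9 + 7 + 9 + 9 + 4 = 92.
Draw number 92 + 1 = 93 must push one box to 10.

93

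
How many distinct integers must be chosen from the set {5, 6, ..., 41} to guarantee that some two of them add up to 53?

A set avoiding the sum 53 can contain at most one of each pair {x, 53−x}, plus the 7 elements whose complement lies outside the range.
The integers 5, …, 26 (22 of them) are such a set: any two sum to at least 5+6 = 11 and at most 25+26 = 51 < 53.
By pigeonhole, any 23rd integer completes one of the 15 pairs, so 23 choices force a sum of 53.

23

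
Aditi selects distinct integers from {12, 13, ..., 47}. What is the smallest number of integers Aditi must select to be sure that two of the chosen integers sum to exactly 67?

Group the elements by complementary pair {x, 67−x}: {20,47}, {21,46}, {22,45}, …, giving 14 two-element pairs and 8 integers whose partner 67−x falls outside [12,47].
Pigeonhole: treating each of those 22 groups as a pigeonhole, one can pick one integer per group — 22 integers — with no two summing to 67.
The 23rd integer lands in an occupied pair, forcing a sum of 67.

23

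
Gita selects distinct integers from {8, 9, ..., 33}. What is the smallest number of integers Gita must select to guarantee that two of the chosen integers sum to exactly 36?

17

A set avoiding the sum 36 can contain at most one of each pair {x, 36−x}, plus the 6 elements whose complement lies outside the range or equal to its own complement.
The integers 18, …, 33 (16 of them) are such a set: any two sum to at least 18+19 = 37 > 36.
Pigeonhole: any 17th integer completes one of the 10 pairs, so 17 choices force a sum of 36.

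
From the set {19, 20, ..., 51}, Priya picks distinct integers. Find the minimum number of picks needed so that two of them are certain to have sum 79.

22

Two chosen integers sum to 79 exactly when both halves of some pair {x, 79−x} with 28 ≤ x ≤ 79−x ≤ 51 are chosen — 12 such pairs.
The remaining 9 elements (those with no distinct partner in range) can never complete a 79-sum, so the worst case takes all of them and one from each pair: 9 + 12 = 21.
By pigeonhole, the 22nd integer has to be the second member of some pair, so 21 + 1 = 22.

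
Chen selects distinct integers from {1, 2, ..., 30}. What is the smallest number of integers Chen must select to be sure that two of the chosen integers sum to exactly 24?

Two chosen integers sum to 24 exactly when both halves of some pair {x, 24−x} with 1 ≤ x ≤ 24−x ≤ 23 are chosen — 11 such pairs.
The remaining 8 elements (those with no distinct partner in range) can never complete a 24-sum, so the worst case takes all of them and one from each pair: 8 + 11 = 19.
The 20th integer has to be the second member of some pair, so 19 + 1 = 20.

20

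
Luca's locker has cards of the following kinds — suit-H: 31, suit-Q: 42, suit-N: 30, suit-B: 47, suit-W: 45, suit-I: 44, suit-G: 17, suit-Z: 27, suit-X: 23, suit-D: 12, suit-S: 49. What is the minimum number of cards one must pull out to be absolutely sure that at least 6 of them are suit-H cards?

342

In the worst case for collecting suit-H cards, every non-suit-H card comes out first.
There are 42 + 30 + 47 + 45 + 44 + 17 + 27 + 23 + 12 + 49 = 336 non-suit-H cards altogether.
After those, each further card must be suit-H, so 336 + 6 = 342 draws guarantee 6 suit-H cards.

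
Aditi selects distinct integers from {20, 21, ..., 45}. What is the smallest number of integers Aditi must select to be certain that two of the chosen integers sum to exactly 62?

16

A set avoiding the sum 62 can contain at most one of each pair {x, 62−x}, plus the 4 elements whose complement lies outside the range or equal to its own complement.
The integers 31, …, 45 (15 of them) are such a set: any two sum to at least 31+32 = 63 > 62.
Any 16th integer completes one of the 11 pairs, so 16 choices force a sum of 62.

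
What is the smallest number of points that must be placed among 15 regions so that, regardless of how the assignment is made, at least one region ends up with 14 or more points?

With 195 points one could put exactly 13 in each of the 15 regions, and no region would reach 14.
By the pigeonhole principle, one more point must land in a region that already has 13, giving it 14.
So 15 × 13 + 1 = 196 points are required.

196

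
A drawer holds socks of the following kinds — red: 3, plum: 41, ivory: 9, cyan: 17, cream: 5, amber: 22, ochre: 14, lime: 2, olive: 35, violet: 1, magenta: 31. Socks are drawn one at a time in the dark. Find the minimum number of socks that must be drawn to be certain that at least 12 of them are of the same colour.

The 11 colours are the holes; the socks drawn are the pigeons.
To avoid 12 of any one colour, the worst case takes at most 11 of each colour, or every sock of a colour that has fewer than 11.
That gives 3 + 11 + 9 + 11 + 5 + 11 + 11 + 2 + 11 + 1 + 11 = 86 socks with no colour reaching 12.
The next sock forces some colour to 12, so 86 + 1 = 87.

87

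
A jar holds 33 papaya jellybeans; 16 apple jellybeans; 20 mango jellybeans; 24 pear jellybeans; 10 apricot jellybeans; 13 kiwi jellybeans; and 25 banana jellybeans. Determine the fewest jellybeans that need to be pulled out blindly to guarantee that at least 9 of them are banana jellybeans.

In the worst case for collecting banana jellybeans, every non-banana jellybean comes out first.
There are 33 + 16 + 20 + 24 + 10 + 13 = 116 non-banana jellybeans altogether.
After those, each further jellybean must be banana, so 116 + 9 = 125 draws guarantee 9 banana jellybeans.

125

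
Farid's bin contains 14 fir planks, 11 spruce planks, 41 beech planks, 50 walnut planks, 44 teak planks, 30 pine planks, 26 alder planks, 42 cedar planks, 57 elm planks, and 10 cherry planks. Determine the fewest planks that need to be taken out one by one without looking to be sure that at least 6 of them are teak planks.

287

In the worst case for collecting teak planks, every non-teak plank comes out first.
There are 14 + 11 + 41 + 50 + 30 + 26 + 42 + 57 + 10 = 281 non-teak planks altogether.
After those, each further plank must be teak, so 281 + 6 = 287 draws guarantee 6 teak planks.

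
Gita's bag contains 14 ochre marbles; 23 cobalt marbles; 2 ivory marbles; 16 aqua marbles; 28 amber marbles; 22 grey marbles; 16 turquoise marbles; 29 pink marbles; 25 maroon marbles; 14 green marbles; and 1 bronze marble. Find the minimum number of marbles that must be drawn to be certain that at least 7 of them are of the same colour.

58

An adversary could hand out at most 6 marbles per colour (ivory, bronze run out sooner): 6 + 6 + 2 + 6 + 6 + 6 + 6 + 6 + 6 + 6 + 1 = 57 marbles and still no colour has 7.
By pigeonhole, one more marble lands in a colour already at 6, so 58 draws are enough and 57 are not.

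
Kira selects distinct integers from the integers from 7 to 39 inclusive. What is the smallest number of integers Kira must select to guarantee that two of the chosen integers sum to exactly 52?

Two chosen integers sum to 52 exactly when both halves of some pair {x, 52−x} with 13 ≤ x ≤ 52−x ≤ 39 are chosen — 13 such pairs.
The remaining 7 elements (those with no distinct partner in range) can never complete a 52-sum, so the worst case takes all of them and one from each pair: 7 + 13 = 20.
By the pigeonhole principle, the 21st integer has to be the second member of some pair, so 20 + 1 = 21.

21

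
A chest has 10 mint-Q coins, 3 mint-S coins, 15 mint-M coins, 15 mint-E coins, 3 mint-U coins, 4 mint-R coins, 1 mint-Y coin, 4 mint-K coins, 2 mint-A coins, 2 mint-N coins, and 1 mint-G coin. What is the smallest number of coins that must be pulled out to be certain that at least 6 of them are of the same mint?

36

Pigeonhole: the 11 mints are the holes; the coins drawn are the pigeons.
To avoid 6 of any one mint, the worst case takes at most 5 of each mint, or every coin of a mint that has fewer than 5.
That gives 5 + 3 + 5 + 5 + 3 + 4 + 1 + 4 + 2 + 2 + 1 = 35 coins with no mint reaching 6.
The next coin forces some mint to 6, so 35 + 1 = 36.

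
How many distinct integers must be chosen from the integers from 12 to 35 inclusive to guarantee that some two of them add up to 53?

16

Group the elements by complementary pair {x, 53−x}: {18,35}, {19,34}, {20,33}, …, giving 9 two-element pairs and 6 integers whose partner 53−x falls outside [12,35].
Treating each of those 15 groups as a pigeonhole, one can pick one integer per group — 15 integers — with no two summing to 53.
The 16th integer lands in an occupied pair, forcing a sum of 53.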